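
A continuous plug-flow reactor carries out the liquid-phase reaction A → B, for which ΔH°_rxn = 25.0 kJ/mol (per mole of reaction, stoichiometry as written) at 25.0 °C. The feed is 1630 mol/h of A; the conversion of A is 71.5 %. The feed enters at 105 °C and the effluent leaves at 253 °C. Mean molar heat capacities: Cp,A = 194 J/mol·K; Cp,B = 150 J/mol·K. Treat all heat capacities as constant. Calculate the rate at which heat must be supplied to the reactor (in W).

Q_in = 17800 W

Extent of reaction ξ = 0.715 × 1630 = 1165.5 mol/h
Reaction term: ξ·ΔH°_rxn = 1165.5 × 25.0 = 29136 kJ/h
Sensible, feed 105→25 °C: -25298 kJ/h
Outlet flows (mol/h): A 464.55, B 1165.5
Sensible, products 25→253 °C: 60406 kJ/h
Q = ΔH = 64245 kJ/h = 17.846 kW
Heat supplied = 17846 W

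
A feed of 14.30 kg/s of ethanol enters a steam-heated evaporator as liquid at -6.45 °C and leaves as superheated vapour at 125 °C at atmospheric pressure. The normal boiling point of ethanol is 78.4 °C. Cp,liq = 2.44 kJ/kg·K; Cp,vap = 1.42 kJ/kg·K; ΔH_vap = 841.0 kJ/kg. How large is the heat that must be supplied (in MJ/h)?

liquid -6.45→78.4 °C: 207.03 kJ/kg
vaporisation at 78.4 °C: 841 kJ/kg
vapour 78.4→125 °C: 66.172 kJ/kg
Δh = 207.03 + 841 + 66.172 = 1114.2 kJ/kg
Q = ṁ·Δh = 14.30 kg/s × 1114.2 kJ/kg = 15933 kJ/s
|Q| = 15933 kW = 57359 MJ/h

Q = 57400 MJ/h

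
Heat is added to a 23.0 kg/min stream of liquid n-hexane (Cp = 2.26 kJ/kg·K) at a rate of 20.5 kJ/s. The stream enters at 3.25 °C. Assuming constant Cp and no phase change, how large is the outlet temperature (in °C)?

Q = 20.5 kJ/s = 1230 kJ/min
ΔT = Q/(ṁ·Cp) = 1230/(23.0×2.26) = 23.663 K
T_out = 3.25 + 23.663 = 26.913 °C

T_out = 26.9 °C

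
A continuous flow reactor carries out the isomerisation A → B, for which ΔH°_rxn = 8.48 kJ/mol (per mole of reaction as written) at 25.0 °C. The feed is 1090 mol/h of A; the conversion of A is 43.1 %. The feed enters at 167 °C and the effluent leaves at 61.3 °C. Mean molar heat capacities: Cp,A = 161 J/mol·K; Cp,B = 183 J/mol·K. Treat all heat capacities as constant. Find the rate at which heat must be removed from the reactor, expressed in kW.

Q_out = 3.94 kW

Extent of reaction ξ = 0.431 × 1090 = 469.79 mol/h
Reaction term: ξ·ΔH°_rxn = 469.79 × 8.48 = 3983.8 kJ/h
Sensible, feed 167→25 °C: -24920 kJ/h
Outlet flows (mol/h): A 620.21, B 469.79
Sensible, products 25→61.3 °C: 6745.5 kJ/h
Q = ΔH = -14190 kJ/h = -3.9417 kW
Heat removed = 3.9417 kW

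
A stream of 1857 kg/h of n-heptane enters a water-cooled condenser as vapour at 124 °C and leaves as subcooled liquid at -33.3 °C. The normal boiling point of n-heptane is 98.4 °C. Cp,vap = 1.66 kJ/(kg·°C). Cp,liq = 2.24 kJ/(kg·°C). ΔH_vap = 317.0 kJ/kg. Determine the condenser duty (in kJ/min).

vapour 124→98.4 °C: -42.496 kJ/kg
condensation at 98.4 °C: -317 kJ/kg
liquid 98.4→-33.3 °C: -295.01 kJ/kg
Δh = -42.496 + -317 + -295.01 = -654.5 kJ/kg
Q = ṁ·Δh = 1857 kg/h × -654.5 kJ/kg = -1.2154e+06 kJ/h
|Q| = 337.61 kW = 20257 kJ/min

Q_c = 20300 kJ/min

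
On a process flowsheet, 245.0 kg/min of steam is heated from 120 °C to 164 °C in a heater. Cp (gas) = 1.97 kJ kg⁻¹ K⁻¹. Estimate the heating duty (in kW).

Q = ṁ·Cp·ΔT = 245.0 × 1.97 × (164 − 120) = 21237 kJ/min
Converting: 21237 / 60 s = 353.94 kW

Q = 354 kW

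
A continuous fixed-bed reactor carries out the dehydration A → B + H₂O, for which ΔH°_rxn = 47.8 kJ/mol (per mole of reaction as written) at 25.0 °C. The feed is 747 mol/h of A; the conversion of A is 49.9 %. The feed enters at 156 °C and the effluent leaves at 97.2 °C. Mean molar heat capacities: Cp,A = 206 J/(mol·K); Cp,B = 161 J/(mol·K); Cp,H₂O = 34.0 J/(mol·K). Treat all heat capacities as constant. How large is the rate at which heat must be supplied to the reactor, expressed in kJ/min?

Extent of reaction ξ = 0.499 × 747 = 372.75 mol/h
Reaction term: ξ·ΔH°_rxn = 372.75 × 47.8 = 17818 kJ/h
Sensible, feed 156→25 °C: -20159 kJ/h
Outlet flows (mol/h): A 374.25, B 372.75, H₂O 372.75
Sensible, products 25→97.2 °C: 10814 kJ/h
Q = ΔH = 8473.3 kJ/h = 2.3537 kW
Heat supplied = 141.22 kJ/min

Q_in = 141 kJ/min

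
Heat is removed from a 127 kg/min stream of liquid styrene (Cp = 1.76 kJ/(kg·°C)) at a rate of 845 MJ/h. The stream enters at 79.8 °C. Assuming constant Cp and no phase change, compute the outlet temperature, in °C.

Q = 845 MJ/h = 14083 kJ/min
ΔT = Q/(ṁ·Cp) = 14083/(127×1.76) = 63.007 K
T_out = 79.8 − 63.007 = 16.793 °C

T_out = 16.8 °C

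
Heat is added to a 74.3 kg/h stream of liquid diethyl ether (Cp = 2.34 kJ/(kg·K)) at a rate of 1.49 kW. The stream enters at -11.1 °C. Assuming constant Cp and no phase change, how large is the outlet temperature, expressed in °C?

Q = 1.49 kW = 5364 kJ/h
ΔT = Q/(ṁ·Cp) = 5364/(74.3×2.34) = 30.852 K
T_out = -11.1 + 30.852 = 19.752 °C

T_out = 19.8 °C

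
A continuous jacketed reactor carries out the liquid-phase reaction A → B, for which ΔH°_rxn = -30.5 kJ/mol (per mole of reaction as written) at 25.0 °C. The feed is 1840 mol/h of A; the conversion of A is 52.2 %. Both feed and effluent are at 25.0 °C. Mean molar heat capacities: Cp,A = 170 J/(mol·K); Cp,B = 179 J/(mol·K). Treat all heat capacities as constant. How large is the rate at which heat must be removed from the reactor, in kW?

Q_out = 8.14 kW

Extent of reaction ξ = 0.522 × 1840 = 960.48 mol/h
Reaction term: ξ·ΔH°_rxn = 960.48 × -30.5 = -29295 kJ/h
Q = ΔH = -29295 kJ/h = -8.1374 kW
Heat removed = 8.1374 kW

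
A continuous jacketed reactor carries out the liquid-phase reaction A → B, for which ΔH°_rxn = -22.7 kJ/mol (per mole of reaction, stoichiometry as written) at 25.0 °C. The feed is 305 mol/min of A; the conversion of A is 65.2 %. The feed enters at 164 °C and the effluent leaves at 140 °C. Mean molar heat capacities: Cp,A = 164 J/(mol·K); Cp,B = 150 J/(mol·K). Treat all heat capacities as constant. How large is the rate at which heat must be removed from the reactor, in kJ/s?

Extent of reaction ξ = 0.652 × 305 = 198.86 mol/min
Reaction term: ξ·ΔH°_rxn = 198.86 × -22.7 = -4514.1 kJ/min
Sensible, feed 164→25 °C: -6952.8 kJ/min
Outlet flows (mol/min): A 106.14, B 198.86
Sensible, products 25→140 °C: 5432.1 kJ/min
Q = ΔH = -6034.8 kJ/min = -100.58 kW
Heat removed = 100.58 kJ/s

Q_out = 101 kJ/s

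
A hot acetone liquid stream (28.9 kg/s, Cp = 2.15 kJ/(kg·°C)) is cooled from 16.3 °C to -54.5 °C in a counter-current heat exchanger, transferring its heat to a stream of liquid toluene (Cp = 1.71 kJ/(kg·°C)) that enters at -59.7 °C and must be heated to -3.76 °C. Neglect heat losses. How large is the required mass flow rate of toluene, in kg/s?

ṁ_c = 46.0 kg/s

Heat released by hot stream: Q = 28.9 × 2.15 × (16.3 − -54.5) = 4399.2 kJ/s
Energy balance on cold side (adiabatic exchanger): Q = ṁ_c·Cp_c·(T_c,out − T_c,in)
ṁ_c = 4399.2 / [1.71 × (-3.76 − -59.7)] = 45.989 kg/s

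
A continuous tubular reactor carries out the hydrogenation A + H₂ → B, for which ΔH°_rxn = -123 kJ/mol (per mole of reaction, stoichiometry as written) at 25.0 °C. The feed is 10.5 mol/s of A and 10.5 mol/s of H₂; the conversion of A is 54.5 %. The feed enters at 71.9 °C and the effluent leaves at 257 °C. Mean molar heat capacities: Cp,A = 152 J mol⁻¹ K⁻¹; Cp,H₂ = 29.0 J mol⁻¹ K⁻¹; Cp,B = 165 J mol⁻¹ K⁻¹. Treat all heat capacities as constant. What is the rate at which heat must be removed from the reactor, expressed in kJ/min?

Q_out = 22400 kJ/min

Extent of reaction ξ = 0.545 × 10.5 = 5.7225 mol/s
Reaction term: ξ·ΔH°_rxn = 5.7225 × -123 = -703.87 kJ/s
Sensible, feed 71.9→25 °C: -89.133 kJ/s
Outlet flows (mol/s): A 4.7775, H₂ 4.7775, B 5.7225
Sensible, products 25→257 °C: 419.67 kJ/s
Q = ΔH = -373.33 kJ/s = -373.33 kW
Heat removed = 22400 kJ/min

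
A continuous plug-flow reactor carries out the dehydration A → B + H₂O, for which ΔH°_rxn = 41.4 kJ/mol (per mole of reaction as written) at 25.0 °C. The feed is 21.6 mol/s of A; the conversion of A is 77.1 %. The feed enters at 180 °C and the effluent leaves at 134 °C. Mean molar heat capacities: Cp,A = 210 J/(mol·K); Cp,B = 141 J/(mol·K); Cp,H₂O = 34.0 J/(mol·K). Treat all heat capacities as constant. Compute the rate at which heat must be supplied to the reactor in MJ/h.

Q_in = 1500 MJ/h

Extent of reaction ξ = 0.771 × 21.6 = 16.654 mol/s
Reaction term: ξ·ΔH°_rxn = 16.654 × 41.4 = 689.46 kJ/s
Sensible, feed 180→25 °C: -703.08 kJ/s
Outlet flows (mol/s): A 4.9464, B 16.654, H₂O 16.654
Sensible, products 25→134 °C: 430.89 kJ/s
Q = ΔH = 417.27 kJ/s = 417.27 kW
Heat supplied = 1502.2 MJ/h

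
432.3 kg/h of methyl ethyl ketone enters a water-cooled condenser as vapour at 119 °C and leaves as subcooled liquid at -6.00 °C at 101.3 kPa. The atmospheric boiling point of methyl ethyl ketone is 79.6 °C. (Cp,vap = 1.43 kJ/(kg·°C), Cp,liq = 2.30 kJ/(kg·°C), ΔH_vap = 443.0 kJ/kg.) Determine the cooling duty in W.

vapour 119→79.6 °C: -56.342 kJ/kg
condensation at 79.6 °C: -443 kJ/kg
liquid 79.6→-6.00 °C: -196.88 kJ/kg
Δh = -56.342 + -443 + -196.88 = -696.22 kJ/kg
Q = ṁ·Δh = 432.3 kg/h × -696.22 kJ/kg = -300980 kJ/h
|Q| = 83.605 kW = 83605 W

Q_c = 83600 W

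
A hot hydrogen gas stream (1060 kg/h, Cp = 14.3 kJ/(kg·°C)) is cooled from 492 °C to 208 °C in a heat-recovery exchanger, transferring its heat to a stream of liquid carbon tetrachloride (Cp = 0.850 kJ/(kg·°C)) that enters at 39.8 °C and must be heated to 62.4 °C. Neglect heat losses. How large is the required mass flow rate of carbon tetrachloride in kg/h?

ṁ_c = 224000 kg/h

Heat released by hot stream: Q = 1060 × 14.3 × (492 − 208) = 4.3049e+06 kJ/h
Energy balance on cold side (adiabatic exchanger): Q = ṁ_c·Cp_c·(T_c,out − T_c,in)
ṁ_c = 4.3049e+06 / [0.850 × (62.4 − 39.8)] = 224100 kg/h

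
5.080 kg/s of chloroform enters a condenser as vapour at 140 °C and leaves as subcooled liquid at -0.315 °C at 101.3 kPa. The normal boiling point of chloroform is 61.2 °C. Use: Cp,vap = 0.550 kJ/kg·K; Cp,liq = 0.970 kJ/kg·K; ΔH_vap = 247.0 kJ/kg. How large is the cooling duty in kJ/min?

Q_c = 107000 kJ/min

vapour 140→61.2 °C: -43.34 kJ/kg
condensation at 61.2 °C: -247 kJ/kg
liquid 61.2→-0.315 °C: -59.67 kJ/kg
Δh = -43.34 + -247 + -59.67 = -350.01 kJ/kg
Q = ṁ·Δh = 5.080 kg/s × -350.01 kJ/kg = -1778 kJ/s
|Q| = 1778 kW = 106680 kJ/min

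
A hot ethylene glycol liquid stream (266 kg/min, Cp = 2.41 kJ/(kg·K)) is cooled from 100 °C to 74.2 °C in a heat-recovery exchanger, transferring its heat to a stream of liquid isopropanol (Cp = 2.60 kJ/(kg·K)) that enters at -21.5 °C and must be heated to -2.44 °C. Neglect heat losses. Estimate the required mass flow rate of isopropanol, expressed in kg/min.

Heat released by hot stream: Q = 266 × 2.41 × (100 − 74.2) = 16539 kJ/min
Energy balance on cold side (adiabatic exchanger): Q = ṁ_c·Cp_c·(T_c,out − T_c,in)
ṁ_c = 16539 / [2.60 × (-2.44 − -21.5)] = 333.75 kg/min

ṁ_c = 334 kg/min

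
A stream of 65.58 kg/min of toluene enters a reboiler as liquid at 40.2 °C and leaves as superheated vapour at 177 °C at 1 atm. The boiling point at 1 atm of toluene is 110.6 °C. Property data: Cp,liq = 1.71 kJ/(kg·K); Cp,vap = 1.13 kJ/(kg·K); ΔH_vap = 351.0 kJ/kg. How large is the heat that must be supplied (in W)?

liquid 40.2→110.6 °C: 120.38 kJ/kg
vaporisation at 110.6 °C: 351 kJ/kg
vapour 110.6→177 °C: 75.032 kJ/kg
Δh = 120.38 + 351 + 75.032 = 546.42 kJ/kg
Q = ṁ·Δh = 65.58 kg/min × 546.42 kJ/kg = 35834 kJ/min
|Q| = 597.23 kW = 597230 W

Q = 597000 W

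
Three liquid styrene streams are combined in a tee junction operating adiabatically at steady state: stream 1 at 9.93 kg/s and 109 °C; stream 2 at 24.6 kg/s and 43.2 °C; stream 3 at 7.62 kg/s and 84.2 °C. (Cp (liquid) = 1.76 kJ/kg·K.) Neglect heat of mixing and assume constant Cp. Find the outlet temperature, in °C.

T_out = 66.1 °C

Energy balance with Q = 0: Σ ṁᵢCp,ᵢ(T_out − Tᵢ) = 0
Σ ṁᵢCp,ᵢTᵢ = 9.93×1.76×109 + 24.6×1.76×43.2 + 7.62×1.76×84.2 = 4904.6
Σ ṁᵢCp,ᵢ = 9.93×1.76 + 24.6×1.76 + 7.62×1.76 = 74.184
T_out = 4904.6 / 74.184 = 66.114 °C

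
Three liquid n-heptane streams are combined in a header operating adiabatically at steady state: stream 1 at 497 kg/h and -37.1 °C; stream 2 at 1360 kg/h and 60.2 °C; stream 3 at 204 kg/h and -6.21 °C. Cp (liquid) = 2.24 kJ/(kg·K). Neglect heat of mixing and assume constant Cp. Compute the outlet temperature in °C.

T_out = 30.2 °C

No heat crosses the boundary, so H_out = H_in.
T_out = Σ ṁᵢCp,ᵢTᵢ / Σ ṁᵢCp,ᵢ
      = 139250 / 4616.6 = 30.163 °C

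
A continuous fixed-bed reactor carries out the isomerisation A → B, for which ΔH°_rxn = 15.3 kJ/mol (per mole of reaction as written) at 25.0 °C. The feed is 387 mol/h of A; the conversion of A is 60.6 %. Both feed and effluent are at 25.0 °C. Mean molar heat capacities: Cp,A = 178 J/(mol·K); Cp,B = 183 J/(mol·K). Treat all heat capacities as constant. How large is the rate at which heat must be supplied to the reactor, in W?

Extent of reaction ξ = 0.606 × 387 = 234.52 mol/h
Reaction term: ξ·ΔH°_rxn = 234.52 × 15.3 = 3588.2 kJ/h
Q = ΔH = 3588.2 kJ/h = 0.99672 kW
Heat supplied = 996.72 W

Q_in = 997 W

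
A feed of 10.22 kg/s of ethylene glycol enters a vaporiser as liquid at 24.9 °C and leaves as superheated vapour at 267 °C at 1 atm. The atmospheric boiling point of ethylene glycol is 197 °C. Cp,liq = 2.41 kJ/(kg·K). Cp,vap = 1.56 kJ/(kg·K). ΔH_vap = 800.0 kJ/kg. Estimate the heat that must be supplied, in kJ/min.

Q = 812000 kJ/min

liquid 24.9→197 °C: 414.76 kJ/kg
vaporisation at 197 °C: 800 kJ/kg
vapour 197→267 °C: 109.2 kJ/kg
Δh = 414.76 + 800 + 109.2 = 1324 kJ/kg
Q = ṁ·Δh = 10.22 kg/s × 1324 kJ/kg = 13531 kJ/s
|Q| = 13531 kW = 811850 kJ/min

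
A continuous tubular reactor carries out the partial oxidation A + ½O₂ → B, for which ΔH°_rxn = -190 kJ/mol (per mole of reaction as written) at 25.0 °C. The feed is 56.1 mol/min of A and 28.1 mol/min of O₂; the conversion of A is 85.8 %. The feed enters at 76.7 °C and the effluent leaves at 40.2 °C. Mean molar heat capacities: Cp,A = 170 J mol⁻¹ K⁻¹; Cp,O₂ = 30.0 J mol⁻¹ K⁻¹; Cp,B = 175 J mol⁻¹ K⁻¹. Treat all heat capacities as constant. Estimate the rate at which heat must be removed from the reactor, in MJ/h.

Q_out = 572 MJ/h

Extent of reaction ξ = 0.858 × 56.1 = 48.134 mol/min
Reaction term: ξ·ΔH°_rxn = 48.134 × -190 = -9145.4 kJ/min
Sensible, feed 76.7→25 °C: -536.65 kJ/min
Outlet flows (mol/min): A 7.9662, O₂ 4.0331, B 48.134
Sensible, products 25→40.2 °C: 150.46 kJ/min
Q = ΔH = -9531.6 kJ/min = -158.86 kW
Heat removed = 571.9 MJ/h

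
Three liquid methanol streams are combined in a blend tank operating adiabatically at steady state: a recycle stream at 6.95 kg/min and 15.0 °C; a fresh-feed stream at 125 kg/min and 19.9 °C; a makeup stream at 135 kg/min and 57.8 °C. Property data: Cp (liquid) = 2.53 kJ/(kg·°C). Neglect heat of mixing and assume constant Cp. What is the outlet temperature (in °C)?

Energy balance with Q = 0: Σ ṁᵢCp,ᵢ(T_out − Tᵢ) = 0
T_out = Σ ṁᵢCp,ᵢTᵢ / Σ ṁᵢCp,ᵢ
      = 26299 / 675.38 = 38.939 °C

T_out = 38.9 °C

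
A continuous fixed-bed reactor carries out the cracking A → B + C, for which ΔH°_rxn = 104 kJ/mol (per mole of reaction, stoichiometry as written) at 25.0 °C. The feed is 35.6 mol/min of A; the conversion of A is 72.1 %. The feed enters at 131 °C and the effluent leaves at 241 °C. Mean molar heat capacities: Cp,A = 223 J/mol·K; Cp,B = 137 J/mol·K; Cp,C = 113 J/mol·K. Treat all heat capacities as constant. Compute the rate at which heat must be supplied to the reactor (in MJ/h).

Q_in = 222 MJ/h

Extent of reaction ξ = 0.721 × 35.6 = 25.668 mol/min
Reaction term: ξ·ΔH°_rxn = 25.668 × 104 = 2669.4 kJ/min
Sensible, feed 131→25 °C: -841.51 kJ/min
Outlet flows (mol/min): A 9.9324, B 25.668, C 25.668
Sensible, products 25→241 °C: 1864.5 kJ/min
Q = ΔH = 3692.4 kJ/min = 61.54 kW
Heat supplied = 221.54 MJ/h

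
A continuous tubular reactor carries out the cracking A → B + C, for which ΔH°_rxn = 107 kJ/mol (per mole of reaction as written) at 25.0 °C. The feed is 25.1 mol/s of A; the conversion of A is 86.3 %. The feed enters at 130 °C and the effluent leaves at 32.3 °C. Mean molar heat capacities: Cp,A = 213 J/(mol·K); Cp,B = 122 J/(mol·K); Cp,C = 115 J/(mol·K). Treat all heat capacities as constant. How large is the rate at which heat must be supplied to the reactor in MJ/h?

Extent of reaction ξ = 0.863 × 25.1 = 21.661 mol/s
Reaction term: ξ·ΔH°_rxn = 21.661 × 107 = 2317.8 kJ/s
Sensible, feed 130→25 °C: -561.36 kJ/s
Outlet flows (mol/s): A 3.4387, B 21.661, C 21.661
Sensible, products 25→32.3 °C: 42.823 kJ/s
Q = ΔH = 1799.2 kJ/s = 1799.2 kW
Heat supplied = 6477.2 MJ/h

Q_in = 6480 MJ/h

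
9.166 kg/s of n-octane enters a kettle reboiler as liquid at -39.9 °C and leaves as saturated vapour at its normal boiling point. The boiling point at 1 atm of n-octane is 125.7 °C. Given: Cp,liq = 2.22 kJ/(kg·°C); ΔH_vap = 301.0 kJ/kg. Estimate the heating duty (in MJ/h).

Q = 22100 MJ/h

liquid -39.9→125.7 °C: 367.63 kJ/kg
vaporisation at 125.7 °C: 301 kJ/kg
Δh = 367.63 + 301 = 668.63 kJ/kg
Q = ṁ·Δh = 9.166 kg/s × 668.63 kJ/kg = 6128.7 kJ/s
|Q| = 6128.7 kW = 22063 MJ/h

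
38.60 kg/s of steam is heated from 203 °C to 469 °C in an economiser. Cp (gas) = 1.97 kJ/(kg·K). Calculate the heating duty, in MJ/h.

Q = 72800 MJ/h

Q = ṁ·Cp·ΔT = 38.60 × 1.97 × (469 − 203) = 20227 kJ/s
Heating duty = 72818 MJ/h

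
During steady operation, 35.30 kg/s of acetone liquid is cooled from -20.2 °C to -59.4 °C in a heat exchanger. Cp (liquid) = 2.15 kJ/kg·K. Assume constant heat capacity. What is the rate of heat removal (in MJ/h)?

Q_c = 10700 MJ/h

Q = ṁ·Cp·ΔT = 35.30 × 2.15 × (-59.4 − -20.2) = -2975.1 kJ/s
Cooling duty = 10710 MJ/h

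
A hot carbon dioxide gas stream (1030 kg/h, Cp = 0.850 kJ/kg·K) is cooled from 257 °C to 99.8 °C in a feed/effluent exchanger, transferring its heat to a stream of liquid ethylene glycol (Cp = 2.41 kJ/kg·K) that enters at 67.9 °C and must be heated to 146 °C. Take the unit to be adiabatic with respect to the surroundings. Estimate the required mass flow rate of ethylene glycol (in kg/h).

ṁ_c = 731 kg/h

Heat released by hot stream: Q = 1030 × 0.850 × (257 − 99.8) = 137630 kJ/h
Energy balance on cold side (adiabatic exchanger): Q = ṁ_c·Cp_c·(T_c,out − T_c,in)
ṁ_c = 137630 / [2.41 × (146 − 67.9)] = 731.21 kg/h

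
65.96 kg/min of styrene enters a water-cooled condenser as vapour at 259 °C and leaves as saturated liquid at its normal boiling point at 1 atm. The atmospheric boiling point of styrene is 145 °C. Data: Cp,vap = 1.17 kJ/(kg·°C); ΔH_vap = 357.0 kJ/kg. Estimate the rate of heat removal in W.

Q_c = 539000 W

vapour 259→145 °C: -133.38 kJ/kg
condensation at 145 °C: -357 kJ/kg
Δh = -133.38 + -357 = -490.38 kJ/kg
Q = ṁ·Δh = 65.96 kg/min × -490.38 kJ/kg = -32345 kJ/min
|Q| = 539.09 kW = 539090 W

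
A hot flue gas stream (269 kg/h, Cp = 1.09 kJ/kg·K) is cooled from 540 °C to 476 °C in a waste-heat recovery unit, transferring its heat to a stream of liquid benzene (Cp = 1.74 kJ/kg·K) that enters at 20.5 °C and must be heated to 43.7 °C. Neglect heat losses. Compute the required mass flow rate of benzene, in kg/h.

ṁ_c = 465 kg/h

Heat released by hot stream: Q = 269 × 1.09 × (540 − 476) = 18765 kJ/h
Energy balance on cold side (adiabatic exchanger): Q = ṁ_c·Cp_c·(T_c,out − T_c,in)
ṁ_c = 18765 / [1.74 × (43.7 − 20.5)] = 464.86 kg/h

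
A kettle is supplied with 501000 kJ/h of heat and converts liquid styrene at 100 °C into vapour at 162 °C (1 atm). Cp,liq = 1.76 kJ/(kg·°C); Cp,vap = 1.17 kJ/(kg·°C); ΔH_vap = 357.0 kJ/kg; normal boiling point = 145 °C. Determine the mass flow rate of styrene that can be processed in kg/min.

Δh = 1.76×(145−100) + 357.0 + 1.17×(162−145) = 456.09 kJ/kg
Q = 501000 kJ/h = 139.17 kJ/s = 8350 kJ/min
ṁ = Q/Δh = 8350 / 456.09 = 18.308 kg/min

ṁ = 18.3 kg/min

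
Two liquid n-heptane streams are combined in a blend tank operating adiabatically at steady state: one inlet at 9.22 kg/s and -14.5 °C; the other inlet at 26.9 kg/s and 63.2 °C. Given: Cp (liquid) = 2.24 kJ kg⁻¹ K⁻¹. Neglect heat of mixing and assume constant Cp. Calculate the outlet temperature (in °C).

T_out = 43.4 °C

Energy balance with Q = 0: Σ ṁᵢCp,ᵢ(T_out − Tᵢ) = 0
T_out = Σ ṁᵢCp,ᵢTᵢ / Σ ṁᵢCp,ᵢ
      = 3508.7 / 80.909 = 43.366 °C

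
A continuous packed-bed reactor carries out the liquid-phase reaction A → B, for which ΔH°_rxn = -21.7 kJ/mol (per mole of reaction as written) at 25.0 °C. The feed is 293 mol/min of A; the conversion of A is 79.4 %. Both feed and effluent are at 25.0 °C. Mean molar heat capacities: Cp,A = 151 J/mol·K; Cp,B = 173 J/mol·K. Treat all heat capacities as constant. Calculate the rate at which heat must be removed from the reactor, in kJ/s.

Extent of reaction ξ = 0.794 × 293 = 232.64 mol/min
Reaction term: ξ·ΔH°_rxn = 232.64 × -21.7 = -5048.3 kJ/min
Q = ΔH = -5048.3 kJ/min = -84.139 kW
Heat removed = 84.139 kJ/s

Q_out = 84.1 kJ/s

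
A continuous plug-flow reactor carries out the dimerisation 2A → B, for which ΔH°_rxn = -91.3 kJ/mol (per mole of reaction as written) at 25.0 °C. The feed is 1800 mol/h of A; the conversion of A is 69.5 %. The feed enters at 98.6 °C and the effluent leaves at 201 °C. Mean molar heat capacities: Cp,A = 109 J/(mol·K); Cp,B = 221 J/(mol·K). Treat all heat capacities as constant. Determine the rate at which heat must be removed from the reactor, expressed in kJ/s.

Extent of reaction ξ = 0.695 × 1800 / 2 = 625.5 mol/h
Reaction term: ξ·ΔH°_rxn = 625.5 × -91.3 = -57108 kJ/h
Sensible, feed 98.6→25 °C: -14440 kJ/h
Outlet flows (mol/h): A 549, B 625.5
Sensible, products 25→201 °C: 34861 kJ/h
Q = ΔH = -36687 kJ/h = -10.191 kW
Heat removed = 10.191 kJ/s

Q_out = 10.2 kJ/s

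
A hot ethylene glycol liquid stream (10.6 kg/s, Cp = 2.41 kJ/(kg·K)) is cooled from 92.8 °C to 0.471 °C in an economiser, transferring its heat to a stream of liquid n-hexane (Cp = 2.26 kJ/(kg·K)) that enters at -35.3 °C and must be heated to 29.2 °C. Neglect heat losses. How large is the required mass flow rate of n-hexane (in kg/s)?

Heat released by hot stream: Q = 10.6 × 2.41 × (92.8 − 0.471) = 2358.6 kJ/s
Energy balance on cold side (adiabatic exchanger): Q = ṁ_c·Cp_c·(T_c,out − T_c,in)
ṁ_c = 2358.6 / [2.26 × (29.2 − -35.3)] = 16.181 kg/s

ṁ_c = 16.2 kg/s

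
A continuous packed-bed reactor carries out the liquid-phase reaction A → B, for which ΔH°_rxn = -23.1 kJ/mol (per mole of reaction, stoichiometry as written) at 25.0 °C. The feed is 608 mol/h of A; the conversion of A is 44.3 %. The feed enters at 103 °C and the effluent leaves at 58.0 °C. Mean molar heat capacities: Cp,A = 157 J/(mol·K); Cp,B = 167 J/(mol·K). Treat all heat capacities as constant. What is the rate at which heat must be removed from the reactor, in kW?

Q_out = 2.90 kW

Extent of reaction ξ = 0.443 × 608 = 269.34 mol/h
Reaction term: ξ·ΔH°_rxn = 269.34 × -23.1 = -6221.8 kJ/h
Sensible, feed 103→25 °C: -7445.6 kJ/h
Outlet flows (mol/h): A 338.66, B 269.34
Sensible, products 25→58.0 °C: 3238.9 kJ/h
Q = ΔH = -10428 kJ/h = -2.8968 kW
Heat removed = 2.8968 kW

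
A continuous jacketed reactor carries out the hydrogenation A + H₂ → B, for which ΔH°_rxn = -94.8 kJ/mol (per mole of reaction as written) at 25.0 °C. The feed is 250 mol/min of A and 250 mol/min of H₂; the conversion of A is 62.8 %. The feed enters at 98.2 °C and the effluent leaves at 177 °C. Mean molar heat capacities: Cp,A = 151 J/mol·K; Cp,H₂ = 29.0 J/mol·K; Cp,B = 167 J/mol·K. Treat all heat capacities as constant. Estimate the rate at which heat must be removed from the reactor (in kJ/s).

Q_out = 194 kJ/s

Extent of reaction ξ = 0.628 × 250 = 157 mol/min
Reaction term: ξ·ΔH°_rxn = 157 × -94.8 = -14884 kJ/min
Sensible, feed 98.2→25 °C: -3294 kJ/min
Outlet flows (mol/min): A 93, H₂ 93, B 157
Sensible, products 25→177 °C: 6529.8 kJ/min
Q = ΔH = -11648 kJ/min = -194.13 kW
Heat removed = 194.13 kJ/s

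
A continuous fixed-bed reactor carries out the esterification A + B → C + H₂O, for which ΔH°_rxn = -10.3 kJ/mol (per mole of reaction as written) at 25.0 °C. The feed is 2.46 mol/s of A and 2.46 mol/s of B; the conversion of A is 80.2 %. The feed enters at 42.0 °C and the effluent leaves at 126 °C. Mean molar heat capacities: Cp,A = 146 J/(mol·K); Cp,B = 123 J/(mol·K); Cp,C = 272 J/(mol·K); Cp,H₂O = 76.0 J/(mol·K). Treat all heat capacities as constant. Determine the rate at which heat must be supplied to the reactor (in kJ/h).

Q_in = 184000 kJ/h

Extent of reaction ξ = 0.802 × 2.46 = 1.9729 mol/s
Reaction term: ξ·ΔH°_rxn = 1.9729 × -10.3 = -20.321 kJ/s
Sensible, feed 42.0→25 °C: -11.25 kJ/s
Outlet flows (mol/s): A 0.48708, B 0.48708, C 1.9729, H₂O 1.9729
Sensible, products 25→126 °C: 82.578 kJ/s
Q = ΔH = 51.007 kJ/s = 51.007 kW
Heat supplied = 183630 kJ/h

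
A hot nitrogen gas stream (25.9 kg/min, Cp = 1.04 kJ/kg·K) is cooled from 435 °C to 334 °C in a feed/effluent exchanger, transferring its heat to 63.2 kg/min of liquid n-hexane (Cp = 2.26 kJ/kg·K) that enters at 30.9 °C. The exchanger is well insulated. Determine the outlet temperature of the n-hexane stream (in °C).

T_c,out = 49.9 °C

Heat released by hot stream: Q = 25.9 × 1.04 × (435 − 334) = 2720.5 kJ/min
Energy balance on cold side (adiabatic exchanger): Q = ṁ_c·Cp_c·(T_c,out − T_c,in)
T_c,out = 30.9 + 2720.5/(63.2 × 2.26) = 49.947 °C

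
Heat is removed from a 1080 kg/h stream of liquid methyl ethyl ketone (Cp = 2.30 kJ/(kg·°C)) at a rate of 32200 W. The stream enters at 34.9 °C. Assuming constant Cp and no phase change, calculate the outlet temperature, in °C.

Q = 32200 W = 115920 kJ/h
ΔT = Q/(ṁ·Cp) = 115920/(1080×2.30) = 46.667 K
T_out = 34.9 − 46.667 = -11.767 °C

T_out = -11.8 °C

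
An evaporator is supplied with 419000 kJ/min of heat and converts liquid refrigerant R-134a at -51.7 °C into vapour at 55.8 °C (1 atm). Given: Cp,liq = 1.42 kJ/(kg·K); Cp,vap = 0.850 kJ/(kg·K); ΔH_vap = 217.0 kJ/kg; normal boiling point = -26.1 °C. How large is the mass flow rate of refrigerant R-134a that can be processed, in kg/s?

ṁ = 21.6 kg/s

Δh = 1.42×(-26.1−-51.7) + 217.0 + 0.850×(55.8−-26.1) = 322.97 kJ/kg
Q = 419000 kJ/min = 6983.3 kJ/s = 6983.3 kJ/s
ṁ = Q/Δh = 6983.3 / 322.97 = 21.622 kg/s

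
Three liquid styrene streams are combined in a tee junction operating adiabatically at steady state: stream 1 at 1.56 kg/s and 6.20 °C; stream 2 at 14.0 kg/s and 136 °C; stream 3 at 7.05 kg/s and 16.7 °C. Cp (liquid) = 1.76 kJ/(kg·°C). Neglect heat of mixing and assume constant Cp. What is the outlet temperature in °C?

T_out = 89.8 °C

No heat crosses the boundary, so H_out = H_in.
T_out = Σ ṁᵢCp,ᵢTᵢ / Σ ṁᵢCp,ᵢ
      = 3575.3 / 39.794 = 89.846 °C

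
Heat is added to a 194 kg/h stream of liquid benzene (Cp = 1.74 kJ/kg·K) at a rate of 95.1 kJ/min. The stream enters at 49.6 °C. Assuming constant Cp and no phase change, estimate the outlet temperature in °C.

Q = 95.1 kJ/min = 5706 kJ/h
ΔT = Q/(ṁ·Cp) = 5706/(194×1.74) = 16.904 K
T_out = 49.6 + 16.904 = 66.504 °C

T_out = 66.5 °C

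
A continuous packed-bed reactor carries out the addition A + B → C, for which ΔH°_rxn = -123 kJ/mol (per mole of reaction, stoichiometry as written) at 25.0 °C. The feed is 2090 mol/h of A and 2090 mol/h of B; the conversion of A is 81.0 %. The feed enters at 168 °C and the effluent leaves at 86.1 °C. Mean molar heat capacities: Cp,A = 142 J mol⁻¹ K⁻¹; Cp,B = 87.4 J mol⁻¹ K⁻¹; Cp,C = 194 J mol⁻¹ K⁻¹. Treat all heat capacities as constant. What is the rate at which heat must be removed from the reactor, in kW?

Extent of reaction ξ = 0.810 × 2090 = 1692.9 mol/h
Reaction term: ξ·ΔH°_rxn = 1692.9 × -123 = -208230 kJ/h
Sensible, feed 168→25 °C: -68561 kJ/h
Outlet flows (mol/h): A 397.1, B 397.1, C 1692.9
Sensible, products 25→86.1 °C: 25633 kJ/h
Q = ΔH = -251150 kJ/h = -69.765 kW
Heat removed = 69.765 kW

Q_out = 69.8 kW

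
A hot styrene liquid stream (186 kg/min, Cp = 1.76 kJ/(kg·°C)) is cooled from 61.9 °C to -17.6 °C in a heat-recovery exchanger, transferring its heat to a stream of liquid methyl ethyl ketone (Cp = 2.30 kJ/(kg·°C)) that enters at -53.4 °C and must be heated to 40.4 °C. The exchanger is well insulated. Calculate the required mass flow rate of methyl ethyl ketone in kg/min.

ṁ_c = 121 kg/min

Heat released by hot stream: Q = 186 × 1.76 × (61.9 − -17.6) = 26025 kJ/min
Energy balance on cold side (adiabatic exchanger): Q = ṁ_c·Cp_c·(T_c,out − T_c,in)
ṁ_c = 26025 / [2.30 × (40.4 − -53.4)] = 120.63 kg/min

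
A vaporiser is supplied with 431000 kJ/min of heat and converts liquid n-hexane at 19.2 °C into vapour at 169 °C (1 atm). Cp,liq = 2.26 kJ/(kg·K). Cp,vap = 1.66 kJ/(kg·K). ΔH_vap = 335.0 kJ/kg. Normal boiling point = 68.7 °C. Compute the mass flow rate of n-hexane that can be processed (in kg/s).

Δh = 2.26×(68.7−19.2) + 335.0 + 1.66×(169−68.7) = 613.37 kJ/kg
Q = 431000 kJ/min = 7183.3 kJ/s = 7183.3 kJ/s
ṁ = Q/Δh = 7183.3 / 613.37 = 11.711 kg/s

ṁ = 11.7 kg/s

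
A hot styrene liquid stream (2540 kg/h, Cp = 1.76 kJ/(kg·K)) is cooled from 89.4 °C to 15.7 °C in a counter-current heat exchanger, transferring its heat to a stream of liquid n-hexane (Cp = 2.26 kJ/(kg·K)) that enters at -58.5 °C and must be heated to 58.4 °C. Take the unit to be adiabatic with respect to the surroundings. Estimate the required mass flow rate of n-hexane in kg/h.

Heat released by hot stream: Q = 2540 × 1.76 × (89.4 − 15.7) = 329470 kJ/h
Energy balance on cold side (adiabatic exchanger): Q = ṁ_c·Cp_c·(T_c,out − T_c,in)
ṁ_c = 329470 / [2.26 × (58.4 − -58.5)] = 1247.1 kg/h

ṁ_c = 1250 kg/h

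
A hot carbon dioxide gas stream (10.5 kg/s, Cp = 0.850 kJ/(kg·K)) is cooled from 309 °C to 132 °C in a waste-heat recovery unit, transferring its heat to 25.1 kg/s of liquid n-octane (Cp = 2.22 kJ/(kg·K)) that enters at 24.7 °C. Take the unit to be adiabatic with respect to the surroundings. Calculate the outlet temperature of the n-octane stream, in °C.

Heat released by hot stream: Q = 10.5 × 0.850 × (309 − 132) = 1579.7 kJ/s
Energy balance on cold side (adiabatic exchanger): Q = ṁ_c·Cp_c·(T_c,out − T_c,in)
T_c,out = 24.7 + 1579.7/(25.1 × 2.22) = 53.05 °C

T_c,out = 53.1 °C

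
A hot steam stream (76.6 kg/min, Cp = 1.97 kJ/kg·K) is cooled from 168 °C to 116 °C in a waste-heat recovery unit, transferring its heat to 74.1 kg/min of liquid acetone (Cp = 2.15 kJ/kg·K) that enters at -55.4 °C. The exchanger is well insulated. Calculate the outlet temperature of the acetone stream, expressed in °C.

T_c,out = -6.15 °C

Heat released by hot stream: Q = 76.6 × 1.97 × (168 − 116) = 7846.9 kJ/min
Energy balance on cold side (adiabatic exchanger): Q = ṁ_c·Cp_c·(T_c,out − T_c,in)
T_c,out = -55.4 + 7846.9/(74.1 × 2.15) = -6.146 °C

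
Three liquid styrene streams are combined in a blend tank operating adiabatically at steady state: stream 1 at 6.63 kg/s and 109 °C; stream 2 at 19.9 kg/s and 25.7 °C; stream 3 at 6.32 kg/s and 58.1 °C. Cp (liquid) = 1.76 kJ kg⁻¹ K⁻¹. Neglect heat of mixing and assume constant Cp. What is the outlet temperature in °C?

T_out = 48.7 °C

No heat crosses the boundary, so H_out = H_in.
T_out = Σ ṁᵢCp,ᵢTᵢ / Σ ṁᵢCp,ᵢ
      = 2818.3 / 57.816 = 48.746 °C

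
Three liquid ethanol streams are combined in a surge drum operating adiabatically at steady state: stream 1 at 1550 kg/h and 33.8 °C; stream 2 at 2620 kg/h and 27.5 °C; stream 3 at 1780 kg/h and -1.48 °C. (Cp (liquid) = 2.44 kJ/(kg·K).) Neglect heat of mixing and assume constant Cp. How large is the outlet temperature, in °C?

Energy balance with Q = 0: Σ ṁᵢCp,ᵢ(T_out − Tᵢ) = 0
Σ ṁᵢCp,ᵢTᵢ = 1550×2.44×33.8 + 2620×2.44×27.5 + 1780×2.44×-1.48 = 297210
Σ ṁᵢCp,ᵢ = 1550×2.44 + 2620×2.44 + 1780×2.44 = 14518
T_out = 297210 / 14518 = 20.472 °C

T_out = 20.5 °C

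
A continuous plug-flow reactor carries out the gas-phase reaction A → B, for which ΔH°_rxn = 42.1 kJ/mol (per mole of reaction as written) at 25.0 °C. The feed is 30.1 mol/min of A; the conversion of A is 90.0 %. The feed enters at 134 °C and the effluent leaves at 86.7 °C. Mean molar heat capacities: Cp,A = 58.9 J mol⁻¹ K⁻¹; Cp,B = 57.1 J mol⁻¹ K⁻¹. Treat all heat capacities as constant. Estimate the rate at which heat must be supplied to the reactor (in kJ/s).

Q_in = 17.6 kJ/s

Extent of reaction ξ = 0.900 × 30.1 = 27.09 mol/min
Reaction term: ξ·ΔH°_rxn = 27.09 × 42.1 = 1140.5 kJ/min
Sensible, feed 134→25 °C: -193.25 kJ/min
Outlet flows (mol/min): A 3.01, B 27.09
Sensible, products 25→86.7 °C: 106.38 kJ/min
Q = ΔH = 1053.6 kJ/min = 17.56 kW
Heat supplied = 17.56 kJ/s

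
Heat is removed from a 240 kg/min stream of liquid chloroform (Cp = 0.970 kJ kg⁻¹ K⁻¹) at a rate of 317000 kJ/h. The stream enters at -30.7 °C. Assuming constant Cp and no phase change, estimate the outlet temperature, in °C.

T_out = -53.4 °C

Q = 317000 kJ/h = 5283.3 kJ/min
ΔT = Q/(ṁ·Cp) = 5283.3/(240×0.970) = 22.695 K
T_out = -30.7 − 22.695 = -53.395 °C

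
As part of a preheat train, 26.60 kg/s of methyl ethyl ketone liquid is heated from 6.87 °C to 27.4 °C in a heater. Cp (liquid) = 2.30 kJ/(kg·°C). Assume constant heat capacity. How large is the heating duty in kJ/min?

Q = ṁ·Cp·ΔT = 26.60 × 2.30 × (27.4 − 6.87) = 1256 kJ/s
Heating duty = 75362 kJ/min

Q = 75400 kJ/min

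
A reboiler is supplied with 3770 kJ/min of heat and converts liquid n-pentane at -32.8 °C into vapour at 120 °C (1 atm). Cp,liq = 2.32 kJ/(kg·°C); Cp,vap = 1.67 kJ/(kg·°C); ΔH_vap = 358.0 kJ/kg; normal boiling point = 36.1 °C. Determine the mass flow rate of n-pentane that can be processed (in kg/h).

Δh = 2.32×(36.1−-32.8) + 358.0 + 1.67×(120−36.1) = 657.96 kJ/kg
Q = 3770 kJ/min = 62.833 kJ/s = 226200 kJ/h
ṁ = Q/Δh = 226200 / 657.96 = 343.79 kg/h

ṁ = 344 kg/h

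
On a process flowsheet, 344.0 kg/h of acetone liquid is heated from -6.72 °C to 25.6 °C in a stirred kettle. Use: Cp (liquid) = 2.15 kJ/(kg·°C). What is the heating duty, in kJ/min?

Q = 398 kJ/min

Q = ṁ·Cp·ΔT = 344.0 × 2.15 × (25.6 − -6.72) = 23904 kJ/h
Converting: 23904 / 3600 s = 6.64 kW
Heating duty = 398.4 kJ/min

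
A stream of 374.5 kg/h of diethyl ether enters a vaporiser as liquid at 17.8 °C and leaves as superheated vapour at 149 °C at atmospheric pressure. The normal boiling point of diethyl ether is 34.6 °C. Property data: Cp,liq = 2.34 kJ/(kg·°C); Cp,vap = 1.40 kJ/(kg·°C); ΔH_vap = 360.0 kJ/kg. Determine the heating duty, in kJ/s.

Q = 58.2 kJ/s

liquid 17.8→34.6 °C: 39.312 kJ/kg
vaporisation at 34.6 °C: 360 kJ/kg
vapour 34.6→149 °C: 160.16 kJ/kg
Δh = 39.312 + 360 + 160.16 = 559.47 kJ/kg
Q = ṁ·Δh = 374.5 kg/h × 559.47 kJ/kg = 209520 kJ/h
|Q| = 58.201 kW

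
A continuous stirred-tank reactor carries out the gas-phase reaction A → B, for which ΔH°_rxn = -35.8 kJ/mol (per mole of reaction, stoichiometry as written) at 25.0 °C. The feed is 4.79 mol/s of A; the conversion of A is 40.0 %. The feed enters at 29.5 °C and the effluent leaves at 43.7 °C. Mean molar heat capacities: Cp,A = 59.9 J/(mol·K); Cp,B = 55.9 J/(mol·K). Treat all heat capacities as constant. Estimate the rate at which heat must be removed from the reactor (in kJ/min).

Extent of reaction ξ = 0.400 × 4.79 = 1.916 mol/s
Reaction term: ξ·ΔH°_rxn = 1.916 × -35.8 = -68.593 kJ/s
Sensible, feed 29.5→25 °C: -1.2911 kJ/s
Outlet flows (mol/s): A 2.874, B 1.916
Sensible, products 25→43.7 °C: 5.2221 kJ/s
Q = ΔH = -64.662 kJ/s = -64.662 kW
Heat removed = 3879.7 kJ/min

Q_out = 3880 kJ/min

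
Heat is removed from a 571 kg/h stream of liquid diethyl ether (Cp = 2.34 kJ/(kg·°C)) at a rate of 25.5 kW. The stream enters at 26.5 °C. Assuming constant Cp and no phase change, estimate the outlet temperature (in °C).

Q = 25.5 kW = 91800 kJ/h
ΔT = Q/(ṁ·Cp) = 91800/(571×2.34) = 68.705 K
T_out = 26.5 − 68.705 = -42.205 °C

T_out = -42.2 °C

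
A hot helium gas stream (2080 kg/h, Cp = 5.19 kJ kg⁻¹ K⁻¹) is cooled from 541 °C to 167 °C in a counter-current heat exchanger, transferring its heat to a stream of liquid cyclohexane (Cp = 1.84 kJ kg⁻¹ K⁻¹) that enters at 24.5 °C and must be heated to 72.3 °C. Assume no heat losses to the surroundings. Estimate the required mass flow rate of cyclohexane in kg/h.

ṁ_c = 45900 kg/h

Heat released by hot stream: Q = 2080 × 5.19 × (541 − 167) = 4.0374e+06 kJ/h
Energy balance on cold side (adiabatic exchanger): Q = ṁ_c·Cp_c·(T_c,out − T_c,in)
ṁ_c = 4.0374e+06 / [1.84 × (72.3 − 24.5)] = 45905 kg/h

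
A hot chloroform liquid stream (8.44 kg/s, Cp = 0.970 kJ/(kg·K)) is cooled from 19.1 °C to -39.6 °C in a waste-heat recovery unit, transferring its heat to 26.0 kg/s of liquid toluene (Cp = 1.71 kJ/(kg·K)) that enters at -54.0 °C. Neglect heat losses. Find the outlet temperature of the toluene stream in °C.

T_c,out = -43.2 °C

Heat released by hot stream: Q = 8.44 × 0.970 × (19.1 − -39.6) = 480.57 kJ/s
Energy balance on cold side (adiabatic exchanger): Q = ṁ_c·Cp_c·(T_c,out − T_c,in)
T_c,out = -54.0 + 480.57/(26.0 × 1.71) = -43.191 °C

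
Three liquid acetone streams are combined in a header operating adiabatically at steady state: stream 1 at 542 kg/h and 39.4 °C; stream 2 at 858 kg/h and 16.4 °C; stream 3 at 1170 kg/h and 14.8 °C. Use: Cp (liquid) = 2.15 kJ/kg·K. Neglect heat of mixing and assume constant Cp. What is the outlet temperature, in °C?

T_out = 20.5 °C

Adiabatic, steady state ⇒ Σ ṁᵢCp,ᵢ(T_out − Tᵢ) = 0
Σ ṁᵢCp,ᵢTᵢ = 542×2.15×39.4 + 858×2.15×16.4 + 1170×2.15×14.8 = 113400
Σ ṁᵢCp,ᵢ = 542×2.15 + 858×2.15 + 1170×2.15 = 5525.5
T_out = 113400 / 5525.5 = 20.522 °C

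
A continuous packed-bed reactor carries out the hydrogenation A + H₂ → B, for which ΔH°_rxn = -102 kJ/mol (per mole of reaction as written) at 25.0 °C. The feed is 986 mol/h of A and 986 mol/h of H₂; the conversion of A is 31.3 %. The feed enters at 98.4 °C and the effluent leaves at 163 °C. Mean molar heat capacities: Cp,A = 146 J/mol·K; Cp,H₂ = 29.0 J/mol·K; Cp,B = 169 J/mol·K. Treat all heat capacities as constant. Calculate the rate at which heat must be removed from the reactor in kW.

Extent of reaction ξ = 0.313 × 986 = 308.62 mol/h
Reaction term: ξ·ΔH°_rxn = 308.62 × -102 = -31479 kJ/h
Sensible, feed 98.4→25 °C: -12665 kJ/h
Outlet flows (mol/h): A 677.38, H₂ 677.38, B 308.62
Sensible, products 25→163 °C: 23556 kJ/h
Q = ΔH = -20588 kJ/h = -5.7188 kW
Heat removed = 5.7188 kW

Q_out = 5.72 kW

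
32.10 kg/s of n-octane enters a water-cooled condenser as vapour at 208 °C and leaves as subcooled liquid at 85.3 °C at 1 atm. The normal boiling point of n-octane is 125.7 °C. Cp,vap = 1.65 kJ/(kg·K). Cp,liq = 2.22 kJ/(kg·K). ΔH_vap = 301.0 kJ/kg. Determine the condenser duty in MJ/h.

Q_c = 60800 MJ/h

vapour 208→125.7 °C: -135.79 kJ/kg
condensation at 125.7 °C: -301 kJ/kg
liquid 125.7→85.3 °C: -89.688 kJ/kg
Δh = -135.79 + -301 + -89.688 = -526.48 kJ/kg
Q = ṁ·Δh = 32.10 kg/s × -526.48 kJ/kg = -16900 kJ/s
|Q| = 16900 kW = 60840 MJ/h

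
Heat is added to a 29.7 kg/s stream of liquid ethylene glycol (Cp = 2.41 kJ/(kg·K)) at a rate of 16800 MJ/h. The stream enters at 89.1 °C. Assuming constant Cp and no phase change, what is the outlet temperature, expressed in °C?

T_out = 154 °C

Q = 16800 MJ/h = 4666.7 kJ/s
ΔT = Q/(ṁ·Cp) = 4666.7/(29.7×2.41) = 65.198 K
T_out = 89.1 + 65.198 = 154.3 °C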